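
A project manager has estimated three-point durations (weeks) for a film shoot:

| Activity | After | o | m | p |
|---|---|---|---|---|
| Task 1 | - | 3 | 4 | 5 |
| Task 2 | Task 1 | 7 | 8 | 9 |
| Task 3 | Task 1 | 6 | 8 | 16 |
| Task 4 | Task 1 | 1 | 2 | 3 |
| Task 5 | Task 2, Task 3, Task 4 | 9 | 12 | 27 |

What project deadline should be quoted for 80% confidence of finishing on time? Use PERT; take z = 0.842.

te_Task 1 = (3 + 4·4 + 5)/6 = 24/6 = 4; σ²_Task 1 = ((5−3)/6)² = 0.111
te_Task 2 = (7 + 4·8 + 9)/6 = 48/6 = 8; σ²_Task 2 = ((9−7)/6)² = 0.111
te_Task 3 = (6 + 4·8 + 16)/6 = 54/6 = 9; σ²_Task 3 = ((16−6)/6)² = 2.778
te_Task 4 = (1 + 4·2 + 3)/6 = 12/6 = 2; σ²_Task 4 = ((3−1)/6)² = 0.111
te_Task 5 = (9 + 4·12 + 27)/6 = 84/6 = 14; σ²_Task 5 = ((27−9)/6)² = 9.000

Forward pass:
ES_Task 1 = 0; EF_Task 1 = 4
ES_Task 2 = 4; EF_Task 2 = 4+8 = 12
ES_Task 3 = 4; EF_Task 3 = 4+9 = 13
ES_Task 4 = 4; EF_Task 4 = 4+2 = 6
ES_Task 5 = max(EF_Task 2=12, EF_Task 3=13, EF_Task 4=6) = 13; EF_Task 5 = 13+14 = 27
Expected project duration μ = 27 weeks. Critical path: Task 1 → Task 3 → Task 5.

Variance along critical path = 0.111 + 2.778 + 9.000 = 11.889; σ = 3.448 weeks.
D = μ + z·σ = 27 + 0.842·3.448 = 29.9 weeks

29.9 weeks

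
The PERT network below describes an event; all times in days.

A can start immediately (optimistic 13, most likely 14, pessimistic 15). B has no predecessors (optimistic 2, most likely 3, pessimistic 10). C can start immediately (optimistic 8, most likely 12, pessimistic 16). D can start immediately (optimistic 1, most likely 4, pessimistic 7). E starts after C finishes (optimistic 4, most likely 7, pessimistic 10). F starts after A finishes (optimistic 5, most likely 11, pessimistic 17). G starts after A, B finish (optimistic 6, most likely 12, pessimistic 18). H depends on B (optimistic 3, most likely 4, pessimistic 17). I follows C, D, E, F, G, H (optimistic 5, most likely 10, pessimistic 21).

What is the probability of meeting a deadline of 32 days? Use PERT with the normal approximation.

te_A = (13 + 4·14 + 15)/6 = 84/6 = 14; σ²_A = ((15−13)/6)² = 0.111
te_B = (2 + 4·3 + 10)/6 = 24/6 = 4; σ²_B = ((10−2)/6)² = 1.778
te_C = (8 + 4·12 + 16)/6 = 72/6 = 12; σ²_C = ((16−8)/6)² = 1.778
te_D = (1 + 4·4 + 7)/6 = 24/6 = 4; σ²_D = ((7−1)/6)² = 1.000
te_E = (4 + 4·7 + 10)/6 = 42/6 = 7; σ²_E = ((10−4)/6)² = 1.000
te_F = (5 + 4·11 + 17)/6 = 66/6 = 11; σ²_F = ((17−5)/6)² = 4.000
te_G = (6 + 4·12 + 18)/6 = 72/6 = 12; σ²_G = ((18−6)/6)² = 4.000
te_H = (3 + 4·4 + 17)/6 = 36/6 = 6; σ²_H = ((17−3)/6)² = 5.444
te_I = (5 + 4·10 + 21)/6 = 66/6 = 11; σ²_I = ((21−5)/6)² = 7.111

Forward pass:
ES_A = 0; EF_A = 14
ES_B = 0; EF_B = 4
ES_C = 0; EF_C = 12
ES_D = 0; EF_D = 4
ES_E = 12; EF_E = 12+7 = 19
ES_F = 14; EF_F = 14+11 = 25
ES_G = max(EF_A=14, EF_B=4) = 14; EF_G = 14+12 = 26
ES_H = 4; EF_H = 4+6 = 10
ES_I = max(EF_C=12, EF_D=4, EF_E=19, EF_F=25, EF_G=26, EF_H=10) = 26; EF_I = 26+11 = 37
Expected project duration μ = 37 days. Critical path: A → G → I.

Variance along critical path = 0.111 + 4.000 + 7.111 = 11.222; σ = √11.222 = 3.350 days.
Z = (32 − 37) / 3.350 = -1.493
P(T ≤ 32) = Φ(-1.493) ≈ 0.068

0.068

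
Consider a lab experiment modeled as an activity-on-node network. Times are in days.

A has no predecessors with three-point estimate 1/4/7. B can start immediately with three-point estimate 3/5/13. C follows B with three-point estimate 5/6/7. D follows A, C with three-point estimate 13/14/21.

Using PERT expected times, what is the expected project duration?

27 days

te_A = (1 + 4·4 + 7)/6 = 24/6 = 4
te_B = (3 + 4·5 + 13)/6 = 36/6 = 6
te_C = (5 + 4·6 + 7)/6 = 36/6 = 6
te_D = (13 + 4·14 + 21)/6 = 90/6 = 15

Forward pass:
ES_A = 0; EF_A = 4
ES_B = 0; EF_B = 6
ES_C = 6; EF_C = 6+6 = 12
ES_D = max(EF_A=4, EF_C=12) = 12; EF_D = 12+15 = 27
Expected project duration μ = 27 days. Critical path: B → C → D.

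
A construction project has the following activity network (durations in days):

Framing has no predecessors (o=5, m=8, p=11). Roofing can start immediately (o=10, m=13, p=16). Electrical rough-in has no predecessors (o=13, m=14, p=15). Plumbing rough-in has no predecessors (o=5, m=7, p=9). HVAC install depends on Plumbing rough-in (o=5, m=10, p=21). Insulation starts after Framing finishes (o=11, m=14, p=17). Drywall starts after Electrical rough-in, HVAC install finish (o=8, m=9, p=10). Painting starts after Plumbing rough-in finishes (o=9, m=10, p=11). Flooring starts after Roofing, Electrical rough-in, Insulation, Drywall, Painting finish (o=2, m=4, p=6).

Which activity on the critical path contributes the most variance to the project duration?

HVAC install

te_Framing = (5 + 4·8 + 11)/6 = 48/6 = 8; σ²_Framing = ((11−5)/6)² = 1.000
te_Roofing = (10 + 4·13 + 16)/6 = 78/6 = 13; σ²_Roofing = ((16−10)/6)² = 1.000
te_Electrical rough-in = (13 + 4·14 + 15)/6 = 84/6 = 14; σ²_Electrical rough-in = ((15−13)/6)² = 0.111
te_Plumbing rough-in = (5 + 4·7 + 9)/6 = 42/6 = 7; σ²_Plumbing rough-in = ((9−5)/6)² = 0.444
te_HVAC install = (5 + 4·10 + 21)/6 = 66/6 = 11; σ²_HVAC install = ((21−5)/6)² = 7.111
te_Insulation = (11 + 4·14 + 17)/6 = 84/6 = 14; σ²_Insulation = ((17−11)/6)² = 1.000
te_Drywall = (8 + 4·9 + 10)/6 = 54/6 = 9; σ²_Drywall = ((10−8)/6)² = 0.111
te_Painting = (9 + 4·10 + 11)/6 = 60/6 = 10; σ²_Painting = ((11−9)/6)² = 0.111
te_Flooring = (2 + 4·4 + 6)/6 = 24/6 = 4; σ²_Flooring = ((6−2)/6)² = 0.444

Forward pass:
ES_Framing = 0; EF_Framing = 8
ES_Roofing = 0; EF_Roofing = 13
ES_Electrical rough-in = 0; EF_Electrical rough-in = 14
ES_Plumbing rough-in = 0; EF_Plumbing rough-in = 7
ES_HVAC install = 7; EF_HVAC install = 7+11 = 18
ES_Insulation = 8; EF_Insulation = 8+14 = 22
ES_Drywall = max(EF_Electrical rough-in=14, EF_HVAC install=18) = 18; EF_Drywall = 18+9 = 27
ES_Painting = 7; EF_Painting = 7+10 = 17
ES_Flooring = max(EF_Roofing=13, EF_Electrical rough-in=14, EF_Insulation=22, EF_Drywall=27, EF_Painting=17) = 27; EF_Flooring = 27+4 = 31
Expected project duration μ = 31 days. Critical path: Plumbing rough-in → HVAC install → Drywall → Flooring.

Variances on critical path: σ²_Plumbing rough-in=0.444, σ²_HVAC install=7.111, σ²_Drywall=0.111, σ²_Flooring=0.444.
Largest is σ²_HVAC install = 7.111.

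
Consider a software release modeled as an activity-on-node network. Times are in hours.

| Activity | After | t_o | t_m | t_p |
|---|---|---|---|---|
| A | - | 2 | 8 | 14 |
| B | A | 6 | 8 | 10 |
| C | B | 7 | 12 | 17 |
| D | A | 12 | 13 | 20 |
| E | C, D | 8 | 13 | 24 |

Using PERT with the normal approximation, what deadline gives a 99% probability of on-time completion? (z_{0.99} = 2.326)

50.8 hours

te_A = (2 + 4·8 + 14)/6 = 48/6 = 8; σ²_A = ((14−2)/6)² = 4.000
te_B = (6 + 4·8 + 10)/6 = 48/6 = 8; σ²_B = ((10−6)/6)² = 0.444
te_C = (7 + 4·12 + 17)/6 = 72/6 = 12; σ²_C = ((17−7)/6)² = 2.778
te_D = (12 + 4·13 + 20)/6 = 84/6 = 14; σ²_D = ((20−12)/6)² = 1.778
te_E = (8 + 4·13 + 24)/6 = 84/6 = 14; σ²_E = ((24−8)/6)² = 7.111

Forward pass:
ES_A = 0; EF_A = 8
ES_B = 8; EF_B = 8+8 = 16
ES_C = 16; EF_C = 16+12 = 28
ES_D = 8; EF_D = 8+14 = 22
ES_E = max(EF_C=28, EF_D=22) = 28; EF_E = 28+14 = 42
Expected project duration μ = 42 hours. Critical path: A → B → C → E.

Variance along critical path = 4.000 + 0.444 + 2.778 + 7.111 = 14.333; σ = 3.786 hours.
D = μ + z·σ = 42 + 2.326·3.786 = 50.8 hours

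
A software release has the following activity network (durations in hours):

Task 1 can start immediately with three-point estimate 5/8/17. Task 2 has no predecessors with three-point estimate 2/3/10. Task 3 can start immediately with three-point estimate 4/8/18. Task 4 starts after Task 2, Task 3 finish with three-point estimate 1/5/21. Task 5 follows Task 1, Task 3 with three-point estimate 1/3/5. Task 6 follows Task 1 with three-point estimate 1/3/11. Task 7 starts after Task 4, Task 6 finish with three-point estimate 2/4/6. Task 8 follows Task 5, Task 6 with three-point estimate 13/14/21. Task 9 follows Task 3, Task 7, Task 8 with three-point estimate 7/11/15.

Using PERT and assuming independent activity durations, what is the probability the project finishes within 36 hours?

0.175

te_Task 1 = (5 + 4·8 + 17)/6 = 54/6 = 9; σ²_Task 1 = ((17−5)/6)² = 4.000
te_Task 2 = (2 + 4·3 + 10)/6 = 24/6 = 4; σ²_Task 2 = ((10−2)/6)² = 1.778
te_Task 3 = (4 + 4·8 + 18)/6 = 54/6 = 9; σ²_Task 3 = ((18−4)/6)² = 5.444
te_Task 4 = (1 + 4·5 + 21)/6 = 42/6 = 7; σ²_Task 4 = ((21−1)/6)² = 11.111
te_Task 5 = (1 + 4·3 + 5)/6 = 18/6 = 3; σ²_Task 5 = ((5−1)/6)² = 0.444
te_Task 6 = (1 + 4·3 + 11)/6 = 24/6 = 4; σ²_Task 6 = ((11−1)/6)² = 2.778
te_Task 7 = (2 + 4·4 + 6)/6 = 24/6 = 4; σ²_Task 7 = ((6−2)/6)² = 0.444
te_Task 8 = (13 + 4·14 + 21)/6 = 90/6 = 15; σ²_Task 8 = ((21−13)/6)² = 1.778
te_Task 9 = (7 + 4·11 + 15)/6 = 66/6 = 11; σ²_Task 9 = ((15−7)/6)² = 1.778

Forward pass:
ES_Task 1 = 0; EF_Task 1 = 9
ES_Task 2 = 0; EF_Task 2 = 4
ES_Task 3 = 0; EF_Task 3 = 9
ES_Task 4 = max(EF_Task 2=4, EF_Task 3=9) = 9; EF_Task 4 = 9+7 = 16
ES_Task 5 = max(EF_Task 1=9, EF_Task 3=9) = 9; EF_Task 5 = 9+3 = 12
ES_Task 6 = 9; EF_Task 6 = 9+4 = 13
ES_Task 7 = max(EF_Task 4=16, EF_Task 6=13) = 16; EF_Task 7 = 16+4 = 20
ES_Task 8 = max(EF_Task 5=12, EF_Task 6=13) = 13; EF_Task 8 = 13+15 = 28
ES_Task 9 = max(EF_Task 3=9, EF_Task 7=20, EF_Task 8=28) = 28; EF_Task 9 = 28+11 = 39
Expected project duration μ = 39 hours. Critical path: Task 1 → Task 6 → Task 8 → Task 9.

Variance along critical path = 4.000 + 2.778 + 1.778 + 1.778 = 10.333; σ = √10.333 = 3.215 hours.
Z = (36 − 39) / 3.215 = -0.933
P(T ≤ 36) = Φ(-0.933) ≈ 0.175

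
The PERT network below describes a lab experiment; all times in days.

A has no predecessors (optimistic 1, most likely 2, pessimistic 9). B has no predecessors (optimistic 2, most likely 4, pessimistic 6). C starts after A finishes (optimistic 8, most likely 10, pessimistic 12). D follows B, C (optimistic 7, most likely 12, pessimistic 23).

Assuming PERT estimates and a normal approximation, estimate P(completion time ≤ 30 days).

te_A = (1 + 4·2 + 9)/6 = 18/6 = 3; σ²_A = ((9−1)/6)² = 1.778
te_B = (2 + 4·4 + 6)/6 = 24/6 = 4; σ²_B = ((6−2)/6)² = 0.444
te_C = (8 + 4·10 + 12)/6 = 60/6 = 10; σ²_C = ((12−8)/6)² = 0.444
te_D = (7 + 4·12 + 23)/6 = 78/6 = 13; σ²_D = ((23−7)/6)² = 7.111

Forward pass:
ES_A = 0; EF_A = 3
ES_B = 0; EF_B = 4
ES_C = 3; EF_C = 3+10 = 13
ES_D = max(EF_B=4, EF_C=13) = 13; EF_D = 13+13 = 26
Expected project duration μ = 26 days. Critical path: A → C → D.

Variance along critical path = 1.778 + 0.444 + 7.111 = 9.333; σ = √9.333 = 3.055 days.
Z = (30 − 26) / 3.055 = 1.309
P(T ≤ 30) = Φ(1.309) ≈ 0.905

0.905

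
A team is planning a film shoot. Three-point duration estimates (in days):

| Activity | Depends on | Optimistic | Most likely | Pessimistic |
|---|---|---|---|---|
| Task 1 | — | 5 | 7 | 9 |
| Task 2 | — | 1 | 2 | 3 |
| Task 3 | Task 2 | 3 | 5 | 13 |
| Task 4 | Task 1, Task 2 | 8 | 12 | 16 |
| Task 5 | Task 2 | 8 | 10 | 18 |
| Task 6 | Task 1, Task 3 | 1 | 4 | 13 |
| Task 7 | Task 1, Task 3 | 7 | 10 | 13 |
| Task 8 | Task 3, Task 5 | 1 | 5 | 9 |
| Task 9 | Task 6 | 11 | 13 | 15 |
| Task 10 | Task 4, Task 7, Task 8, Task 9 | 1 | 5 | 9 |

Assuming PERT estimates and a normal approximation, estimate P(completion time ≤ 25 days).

0.023

te_Task 1 = (5 + 4·7 + 9)/6 = 42/6 = 7; σ²_Task 1 = ((9−5)/6)² = 0.444
te_Task 2 = (1 + 4·2 + 3)/6 = 12/6 = 2; σ²_Task 2 = ((3−1)/6)² = 0.111
te_Task 3 = (3 + 4·5 + 13)/6 = 36/6 = 6; σ²_Task 3 = ((13−3)/6)² = 2.778
te_Task 4 = (8 + 4·12 + 16)/6 = 72/6 = 12; σ²_Task 4 = ((16−8)/6)² = 1.778
te_Task 5 = (8 + 4·10 + 18)/6 = 66/6 = 11; σ²_Task 5 = ((18−8)/6)² = 2.778
te_Task 6 = (1 + 4·4 + 13)/6 = 30/6 = 5; σ²_Task 6 = ((13−1)/6)² = 4.000
te_Task 7 = (7 + 4·10 + 13)/6 = 60/6 = 10; σ²_Task 7 = ((13−7)/6)² = 1.000
te_Task 8 = (1 + 4·5 + 9)/6 = 30/6 = 5; σ²_Task 8 = ((9−1)/6)² = 1.778
te_Task 9 = (11 + 4·13 + 15)/6 = 78/6 = 13; σ²_Task 9 = ((15−11)/6)² = 0.444
te_Task 10 = (1 + 4·5 + 9)/6 = 30/6 = 5; σ²_Task 10 = ((9−1)/6)² = 1.778

Forward pass:
ES_Task 1 = 0; EF_Task 1 = 7
ES_Task 2 = 0; EF_Task 2 = 2
ES_Task 3 = 2; EF_Task 3 = 2+6 = 8
ES_Task 4 = max(EF_Task 1=7, EF_Task 2=2) = 7; EF_Task 4 = 7+12 = 19
ES_Task 5 = 2; EF_Task 5 = 2+11 = 13
ES_Task 6 = max(EF_Task 1=7, EF_Task 3=8) = 8; EF_Task 6 = 8+5 = 13
ES_Task 7 = max(EF_Task 1=7, EF_Task 3=8) = 8; EF_Task 7 = 8+10 = 18
ES_Task 8 = max(EF_Task 3=8, EF_Task 5=13) = 13; EF_Task 8 = 13+5 = 18
ES_Task 9 = 13; EF_Task 9 = 13+13 = 26
ES_Task 10 = max(EF_Task 4=19, EF_Task 7=18, EF_Task 8=18, EF_Task 9=26) = 26; EF_Task 10 = 26+5 = 31
Expected project duration μ = 31 days. Critical path: Task 2 → Task 3 → Task 6 → Task 9 → Task 10.

Variance along critical path = 0.111 + 2.778 + 4.000 + 0.444 + 1.778 = 9.111; σ = √9.111 = 3.018 days.
Z = (25 − 31) / 3.018 = -1.988
P(T ≤ 25) = Φ(-1.988) ≈ 0.023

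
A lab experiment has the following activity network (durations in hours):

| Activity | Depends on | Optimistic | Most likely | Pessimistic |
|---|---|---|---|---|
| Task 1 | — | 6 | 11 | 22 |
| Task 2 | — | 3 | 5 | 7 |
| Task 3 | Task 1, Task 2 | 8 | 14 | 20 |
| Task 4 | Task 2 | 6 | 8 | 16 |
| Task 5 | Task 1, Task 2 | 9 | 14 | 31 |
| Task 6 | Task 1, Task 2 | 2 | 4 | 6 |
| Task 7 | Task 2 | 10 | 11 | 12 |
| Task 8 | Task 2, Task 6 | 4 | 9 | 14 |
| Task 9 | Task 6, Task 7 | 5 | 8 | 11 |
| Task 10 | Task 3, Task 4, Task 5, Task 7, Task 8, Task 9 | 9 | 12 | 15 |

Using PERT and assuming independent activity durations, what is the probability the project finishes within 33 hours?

0.066

te_Task 1 = (6 + 4·11 + 22)/6 = 72/6 = 12; σ²_Task 1 = ((22−6)/6)² = 7.111
te_Task 2 = (3 + 4·5 + 7)/6 = 30/6 = 5; σ²_Task 2 = ((7−3)/6)² = 0.444
te_Task 3 = (8 + 4·14 + 20)/6 = 84/6 = 14; σ²_Task 3 = ((20−8)/6)² = 4.000
te_Task 4 = (6 + 4·8 + 16)/6 = 54/6 = 9; σ²_Task 4 = ((16−6)/6)² = 2.778
te_Task 5 = (9 + 4·14 + 31)/6 = 96/6 = 16; σ²_Task 5 = ((31−9)/6)² = 13.444
te_Task 6 = (2 + 4·4 + 6)/6 = 24/6 = 4; σ²_Task 6 = ((6−2)/6)² = 0.444
te_Task 7 = (10 + 4·11 + 12)/6 = 66/6 = 11; σ²_Task 7 = ((12−10)/6)² = 0.111
te_Task 8 = (4 + 4·9 + 14)/6 = 54/6 = 9; σ²_Task 8 = ((14−4)/6)² = 2.778
te_Task 9 = (5 + 4·8 + 11)/6 = 48/6 = 8; σ²_Task 9 = ((11−5)/6)² = 1.000
te_Task 10 = (9 + 4·12 + 15)/6 = 72/6 = 12; σ²_Task 10 = ((15−9)/6)² = 1.000

Forward pass:
ES_Task 1 = 0; EF_Task 1 = 12
ES_Task 2 = 0; EF_Task 2 = 5
ES_Task 3 = max(EF_Task 1=12, EF_Task 2=5) = 12; EF_Task 3 = 12+14 = 26
ES_Task 4 = 5; EF_Task 4 = 5+9 = 14
ES_Task 5 = max(EF_Task 1=12, EF_Task 2=5) = 12; EF_Task 5 = 12+16 = 28
ES_Task 6 = max(EF_Task 1=12, EF_Task 2=5) = 12; EF_Task 6 = 12+4 = 16
ES_Task 7 = 5; EF_Task 7 = 5+11 = 16
ES_Task 8 = max(EF_Task 2=5, EF_Task 6=16) = 16; EF_Task 8 = 16+9 = 25
ES_Task 9 = max(EF_Task 6=16, EF_Task 7=16) = 16; EF_Task 9 = 16+8 = 24
ES_Task 10 = max(EF_Task 3=26, EF_Task 4=14, EF_Task 5=28, EF_Task 7=16, EF_Task 8=25, EF_Task 9=24) = 28; EF_Task 10 = 28+12 = 40
Expected project duration μ = 40 hours. Critical path: Task 1 → Task 5 → Task 10.

Variance along critical path = 7.111 + 13.444 + 1.000 = 21.556; σ = √21.556 = 4.643 hours.
Z = (33 − 40) / 4.643 = -1.508
P(T ≤ 33) = Φ(-1.508) ≈ 0.066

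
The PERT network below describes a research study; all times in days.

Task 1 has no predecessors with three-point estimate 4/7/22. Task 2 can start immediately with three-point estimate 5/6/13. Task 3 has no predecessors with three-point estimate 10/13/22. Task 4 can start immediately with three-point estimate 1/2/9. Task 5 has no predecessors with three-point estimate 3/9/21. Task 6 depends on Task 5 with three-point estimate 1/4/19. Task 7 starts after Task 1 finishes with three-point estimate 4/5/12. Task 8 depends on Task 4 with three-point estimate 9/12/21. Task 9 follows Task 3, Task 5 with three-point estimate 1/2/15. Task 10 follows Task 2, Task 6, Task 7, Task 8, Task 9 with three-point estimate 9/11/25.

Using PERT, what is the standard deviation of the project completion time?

te_Task 1 = (4 + 4·7 + 22)/6 = 54/6 = 9; σ²_Task 1 = ((22−4)/6)² = 9.000
te_Task 2 = (5 + 4·6 + 13)/6 = 42/6 = 7; σ²_Task 2 = ((13−5)/6)² = 1.778
te_Task 3 = (10 + 4·13 + 22)/6 = 84/6 = 14; σ²_Task 3 = ((22−10)/6)² = 4.000
te_Task 4 = (1 + 4·2 + 9)/6 = 18/6 = 3; σ²_Task 4 = ((9−1)/6)² = 1.778
te_Task 5 = (3 + 4·9 + 21)/6 = 60/6 = 10; σ²_Task 5 = ((21−3)/6)² = 9.000
te_Task 6 = (1 + 4·4 + 19)/6 = 36/6 = 6; σ²_Task 6 = ((19−1)/6)² = 9.000
te_Task 7 = (4 + 4·5 + 12)/6 = 36/6 = 6; σ²_Task 7 = ((12−4)/6)² = 1.778
te_Task 8 = (9 + 4·12 + 21)/6 = 78/6 = 13; σ²_Task 8 = ((21−9)/6)² = 4.000
te_Task 9 = (1 + 4·2 + 15)/6 = 24/6 = 4; σ²_Task 9 = ((15−1)/6)² = 5.444
te_Task 10 = (9 + 4·11 + 25)/6 = 78/6 = 13; σ²_Task 10 = ((25−9)/6)² = 7.111

Forward pass:
ES_Task 1 = 0; EF_Task 1 = 9
ES_Task 2 = 0; EF_Task 2 = 7
ES_Task 3 = 0; EF_Task 3 = 14
ES_Task 4 = 0; EF_Task 4 = 3
ES_Task 5 = 0; EF_Task 5 = 10
ES_Task 6 = 10; EF_Task 6 = 10+6 = 16
ES_Task 7 = 9; EF_Task 7 = 9+6 = 15
ES_Task 8 = 3; EF_Task 8 = 3+13 = 16
ES_Task 9 = max(EF_Task 3=14, EF_Task 5=10) = 14; EF_Task 9 = 14+4 = 18
ES_Task 10 = max(EF_Task 2=7, EF_Task 6=16, EF_Task 7=15, EF_Task 8=16, EF_Task 9=18) = 18; EF_Task 10 = 18+13 = 31
Expected project duration μ = 31 days. Critical path: Task 3 → Task 9 → Task 10.

Variance along critical path = 4.000 + 5.444 + 7.111 = 16.556
σ = √16.556 = 4.069 days

4.07 days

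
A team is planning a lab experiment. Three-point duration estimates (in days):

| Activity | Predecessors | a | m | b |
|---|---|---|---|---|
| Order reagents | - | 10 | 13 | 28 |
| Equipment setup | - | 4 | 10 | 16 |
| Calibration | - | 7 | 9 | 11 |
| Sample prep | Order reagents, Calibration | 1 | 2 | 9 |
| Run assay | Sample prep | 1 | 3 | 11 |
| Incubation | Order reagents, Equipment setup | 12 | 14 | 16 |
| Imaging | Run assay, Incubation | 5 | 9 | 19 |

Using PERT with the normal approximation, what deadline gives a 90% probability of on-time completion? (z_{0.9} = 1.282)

te_Order reagents = (10 + 4·13 + 28)/6 = 90/6 = 15; σ²_Order reagents = ((28−10)/6)² = 9.000
te_Equipment setup = (4 + 4·10 + 16)/6 = 60/6 = 10; σ²_Equipment setup = ((16−4)/6)² = 4.000
te_Calibration = (7 + 4·9 + 11)/6 = 54/6 = 9; σ²_Calibration = ((11−7)/6)² = 0.444
te_Sample prep = (1 + 4·2 + 9)/6 = 18/6 = 3; σ²_Sample prep = ((9−1)/6)² = 1.778
te_Run assay = (1 + 4·3 + 11)/6 = 24/6 = 4; σ²_Run assay = ((11−1)/6)² = 2.778
te_Incubation = (12 + 4·14 + 16)/6 = 84/6 = 14; σ²_Incubation = ((16−12)/6)² = 0.444
te_Imaging = (5 + 4·9 + 19)/6 = 60/6 = 10; σ²_Imaging = ((19−5)/6)² = 5.444

Forward pass:
ES_Order reagents = 0; EF_Order reagents = 15
ES_Equipment setup = 0; EF_Equipment setup = 10
ES_Calibration = 0; EF_Calibration = 9
ES_Sample prep = max(EF_Order reagents=15, EF_Calibration=9) = 15; EF_Sample prep = 15+3 = 18
ES_Run assay = 18; EF_Run assay = 18+4 = 22
ES_Incubation = max(EF_Order reagents=15, EF_Equipment setup=10) = 15; EF_Incubation = 15+14 = 29
ES_Imaging = max(EF_Run assay=22, EF_Incubation=29) = 29; EF_Imaging = 29+10 = 39
Expected project duration μ = 39 days. Critical path: Order reagents → Incubation → Imaging.

Variance along critical path = 9.000 + 0.444 + 5.444 = 14.889; σ = 3.859 days.
D = μ + z·σ = 39 + 1.282·3.859 = 43.9 days

43.9 days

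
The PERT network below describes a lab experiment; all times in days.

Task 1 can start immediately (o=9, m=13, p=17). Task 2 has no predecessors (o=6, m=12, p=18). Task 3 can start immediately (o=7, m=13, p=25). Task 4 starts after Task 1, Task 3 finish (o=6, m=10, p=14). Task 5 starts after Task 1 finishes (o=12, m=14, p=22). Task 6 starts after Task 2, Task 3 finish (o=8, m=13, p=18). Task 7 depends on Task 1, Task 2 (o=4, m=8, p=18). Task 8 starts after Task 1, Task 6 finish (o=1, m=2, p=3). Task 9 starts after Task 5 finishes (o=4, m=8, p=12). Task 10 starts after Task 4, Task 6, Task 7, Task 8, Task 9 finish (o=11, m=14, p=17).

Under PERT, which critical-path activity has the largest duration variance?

te_Task 1 = (9 + 4·13 + 17)/6 = 78/6 = 13; σ²_Task 1 = ((17−9)/6)² = 1.778
te_Task 2 = (6 + 4·12 + 18)/6 = 72/6 = 12; σ²_Task 2 = ((18−6)/6)² = 4.000
te_Task 3 = (7 + 4·13 + 25)/6 = 84/6 = 14; σ²_Task 3 = ((25−7)/6)² = 9.000
te_Task 4 = (6 + 4·10 + 14)/6 = 60/6 = 10; σ²_Task 4 = ((14−6)/6)² = 1.778
te_Task 5 = (12 + 4·14 + 22)/6 = 90/6 = 15; σ²_Task 5 = ((22−12)/6)² = 2.778
te_Task 6 = (8 + 4·13 + 18)/6 = 78/6 = 13; σ²_Task 6 = ((18−8)/6)² = 2.778
te_Task 7 = (4 + 4·8 + 18)/6 = 54/6 = 9; σ²_Task 7 = ((18−4)/6)² = 5.444
te_Task 8 = (1 + 4·2 + 3)/6 = 12/6 = 2; σ²_Task 8 = ((3−1)/6)² = 0.111
te_Task 9 = (4 + 4·8 + 12)/6 = 48/6 = 8; σ²_Task 9 = ((12−4)/6)² = 1.778
te_Task 10 = (11 + 4·14 + 17)/6 = 84/6 = 14; σ²_Task 10 = ((17−11)/6)² = 1.000

Forward pass:
ES_Task 1 = 0; EF_Task 1 = 13
ES_Task 2 = 0; EF_Task 2 = 12
ES_Task 3 = 0; EF_Task 3 = 14
ES_Task 4 = max(EF_Task 1=13, EF_Task 3=14) = 14; EF_Task 4 = 14+10 = 24
ES_Task 5 = 13; EF_Task 5 = 13+15 = 28
ES_Task 6 = max(EF_Task 2=12, EF_Task 3=14) = 14; EF_Task 6 = 14+13 = 27
ES_Task 7 = max(EF_Task 1=13, EF_Task 2=12) = 13; EF_Task 7 = 13+9 = 22
ES_Task 8 = max(EF_Task 1=13, EF_Task 6=27) = 27; EF_Task 8 = 27+2 = 29
ES_Task 9 = 28; EF_Task 9 = 28+8 = 36
ES_Task 10 = max(EF_Task 4=24, EF_Task 6=27, EF_Task 7=22, EF_Task 8=29, EF_Task 9=36) = 36; EF_Task 10 = 36+14 = 50
Expected project duration μ = 50 days. Critical path: Task 1 → Task 5 → Task 9 → Task 10.

Variances on critical path: σ²_Task 1=1.778, σ²_Task 5=2.778, σ²_Task 9=1.778, σ²_Task 10=1.000.
Largest is σ²_Task 5 = 2.778.

Task 5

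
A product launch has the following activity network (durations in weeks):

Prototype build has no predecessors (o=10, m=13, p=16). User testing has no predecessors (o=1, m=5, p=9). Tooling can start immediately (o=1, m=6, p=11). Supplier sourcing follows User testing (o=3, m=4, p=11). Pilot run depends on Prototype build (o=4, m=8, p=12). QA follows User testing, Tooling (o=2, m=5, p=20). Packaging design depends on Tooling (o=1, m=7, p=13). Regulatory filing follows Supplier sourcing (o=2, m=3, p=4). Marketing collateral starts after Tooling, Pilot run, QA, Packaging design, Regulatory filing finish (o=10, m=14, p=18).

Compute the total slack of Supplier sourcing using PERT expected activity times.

te_Prototype build = (10 + 4·13 + 16)/6 = 78/6 = 13
te_User testing = (1 + 4·5 + 9)/6 = 30/6 = 5
te_Tooling = (1 + 4·6 + 11)/6 = 36/6 = 6
te_Supplier sourcing = (3 + 4·4 + 11)/6 = 30/6 = 5
te_Pilot run = (4 + 4·8 + 12)/6 = 48/6 = 8
te_QA = (2 + 4·5 + 20)/6 = 42/6 = 7
te_Packaging design = (1 + 4·7 + 13)/6 = 42/6 = 7
te_Regulatory filing = (2 + 4·3 + 4)/6 = 18/6 = 3
te_Marketing collateral = (10 + 4·14 + 18)/6 = 84/6 = 14

Forward pass:
ES_Prototype build = 0; EF_Prototype build = 13
ES_User testing = 0; EF_User testing = 5
ES_Tooling = 0; EF_Tooling = 6
ES_Supplier sourcing = 5; EF_Supplier sourcing = 5+5 = 10
ES_Pilot run = 13; EF_Pilot run = 13+8 = 21
ES_QA = max(EF_User testing=5, EF_Tooling=6) = 6; EF_QA = 6+7 = 13
ES_Packaging design = 6; EF_Packaging design = 6+7 = 13
ES_Regulatory filing = 10; EF_Regulatory filing = 10+3 = 13
ES_Marketing collateral = max(EF_Tooling=6, EF_Pilot run=21, EF_QA=13, EF_Packaging design=13, EF_Regulatory filing=13) = 21; EF_Marketing collateral = 21+14 = 35
Expected project duration μ = 35 weeks. Critical path: Prototype build → Pilot run → Marketing collateral.

Backward pass:
LF_Marketing collateral = 35; LS_Marketing collateral = 35−14 = 21
LF_Regulatory filing = LS_Marketing collateral = 21; LS_Regulatory filing = 21−3 = 18
LF_Packaging design = LS_Marketing collateral = 21; LS_Packaging design = 21−7 = 14
LF_QA = LS_Marketing collateral = 21; LS_QA = 21−7 = 14
LF_Pilot run = LS_Marketing collateral = 21; LS_Pilot run = 21−8 = 13
LF_Supplier sourcing = LS_Regulatory filing = 18; LS_Supplier sourcing = 18−5 = 13
LF_Tooling = min(LS_QA=14, LS_Packaging design=14, LS_Marketing collateral=21) = 14; LS_Tooling = 14−6 = 8
LF_User testing = min(LS_Supplier sourcing=13, LS_QA=14) = 13; LS_User testing = 13−5 = 8
LF_Prototype build = LS_Pilot run = 13; LS_Prototype build = 13−13 = 0
Slack_Supplier sourcing = LS_Supplier sourcing − ES_Supplier sourcing = 13 − 5 = 8

8 weeks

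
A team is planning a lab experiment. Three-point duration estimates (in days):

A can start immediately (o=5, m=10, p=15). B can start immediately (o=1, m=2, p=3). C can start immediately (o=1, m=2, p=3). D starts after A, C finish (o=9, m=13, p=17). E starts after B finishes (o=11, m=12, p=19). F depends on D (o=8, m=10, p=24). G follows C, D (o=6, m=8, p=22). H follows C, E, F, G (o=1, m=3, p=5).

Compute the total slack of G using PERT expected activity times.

te_A = (5 + 4·10 + 15)/6 = 60/6 = 10
te_B = (1 + 4·2 + 3)/6 = 12/6 = 2
te_C = (1 + 4·2 + 3)/6 = 12/6 = 2
te_D = (9 + 4·13 + 17)/6 = 78/6 = 13
te_E = (11 + 4·12 + 19)/6 = 78/6 = 13
te_F = (8 + 4·10 + 24)/6 = 72/6 = 12
te_G = (6 + 4·8 + 22)/6 = 60/6 = 10
te_H = (1 + 4·3 + 5)/6 = 18/6 = 3

Forward pass:
ES_A = 0; EF_A = 10
ES_B = 0; EF_B = 2
ES_C = 0; EF_C = 2
ES_D = max(EF_A=10, EF_C=2) = 10; EF_D = 10+13 = 23
ES_E = 2; EF_E = 2+13 = 15
ES_F = 23; EF_F = 23+12 = 35
ES_G = max(EF_C=2, EF_D=23) = 23; EF_G = 23+10 = 33
ES_H = max(EF_C=2, EF_E=15, EF_F=35, EF_G=33) = 35; EF_H = 35+3 = 38
Expected project duration μ = 38 days. Critical path: A → D → F → H.

Backward pass:
LF_H = 38; LS_H = 38−3 = 35
LF_G = LS_H = 35; LS_G = 35−10 = 25
LF_F = LS_H = 35; LS_F = 35−12 = 23
LF_E = LS_H = 35; LS_E = 35−13 = 22
LF_D = min(LS_F=23, LS_G=25) = 23; LS_D = 23−13 = 10
LF_C = min(LS_D=10, LS_G=25, LS_H=35) = 10; LS_C = 10−2 = 8
LF_B = LS_E = 22; LS_B = 22−2 = 20
LF_A = LS_D = 10; LS_A = 10−10 = 0
Slack_G = LS_G − ES_G = 25 − 23 = 2

2 days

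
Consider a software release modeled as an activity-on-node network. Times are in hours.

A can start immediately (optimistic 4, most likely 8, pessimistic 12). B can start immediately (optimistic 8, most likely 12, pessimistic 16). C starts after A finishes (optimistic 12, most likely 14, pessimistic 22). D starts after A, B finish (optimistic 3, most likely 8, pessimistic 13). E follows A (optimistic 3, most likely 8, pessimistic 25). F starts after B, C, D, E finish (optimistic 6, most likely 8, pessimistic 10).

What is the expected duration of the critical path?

31 hours

te_A = (4 + 4·8 + 12)/6 = 48/6 = 8
te_B = (8 + 4·12 + 16)/6 = 72/6 = 12
te_C = (12 + 4·14 + 22)/6 = 90/6 = 15
te_D = (3 + 4·8 + 13)/6 = 48/6 = 8
te_E = (3 + 4·8 + 25)/6 = 60/6 = 10
te_F = (6 + 4·8 + 10)/6 = 48/6 = 8

Forward pass:
ES_A = 0; EF_A = 8
ES_B = 0; EF_B = 12
ES_C = 8; EF_C = 8+15 = 23
ES_D = max(EF_A=8, EF_B=12) = 12; EF_D = 12+8 = 20
ES_E = 8; EF_E = 8+10 = 18
ES_F = max(EF_B=12, EF_C=23, EF_D=20, EF_E=18) = 23; EF_F = 23+8 = 31
Expected project duration μ = 31 hours. Critical path: A → C → F.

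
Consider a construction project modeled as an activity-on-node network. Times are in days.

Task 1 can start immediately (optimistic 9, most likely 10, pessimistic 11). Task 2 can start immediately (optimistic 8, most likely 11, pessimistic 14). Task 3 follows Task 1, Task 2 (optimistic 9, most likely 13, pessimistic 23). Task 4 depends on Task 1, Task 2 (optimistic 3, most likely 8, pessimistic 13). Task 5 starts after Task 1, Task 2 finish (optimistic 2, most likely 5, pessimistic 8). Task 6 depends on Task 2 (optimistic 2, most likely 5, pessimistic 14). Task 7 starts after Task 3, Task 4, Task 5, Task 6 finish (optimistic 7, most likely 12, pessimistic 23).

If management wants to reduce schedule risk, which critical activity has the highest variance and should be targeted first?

te_Task 1 = (9 + 4·10 + 11)/6 = 60/6 = 10; σ²_Task 1 = ((11−9)/6)² = 0.111
te_Task 2 = (8 + 4·11 + 14)/6 = 66/6 = 11; σ²_Task 2 = ((14−8)/6)² = 1.000
te_Task 3 = (9 + 4·13 + 23)/6 = 84/6 = 14; σ²_Task 3 = ((23−9)/6)² = 5.444
te_Task 4 = (3 + 4·8 + 13)/6 = 48/6 = 8; σ²_Task 4 = ((13−3)/6)² = 2.778
te_Task 5 = (2 + 4·5 + 8)/6 = 30/6 = 5; σ²_Task 5 = ((8−2)/6)² = 1.000
te_Task 6 = (2 + 4·5 + 14)/6 = 36/6 = 6; σ²_Task 6 = ((14−2)/6)² = 4.000
te_Task 7 = (7 + 4·12 + 23)/6 = 78/6 = 13; σ²_Task 7 = ((23−7)/6)² = 7.111

Forward pass:
ES_Task 1 = 0; EF_Task 1 = 10
ES_Task 2 = 0; EF_Task 2 = 11
ES_Task 3 = max(EF_Task 1=10, EF_Task 2=11) = 11; EF_Task 3 = 11+14 = 25
ES_Task 4 = max(EF_Task 1=10, EF_Task 2=11) = 11; EF_Task 4 = 11+8 = 19
ES_Task 5 = max(EF_Task 1=10, EF_Task 2=11) = 11; EF_Task 5 = 11+5 = 16
ES_Task 6 = 11; EF_Task 6 = 11+6 = 17
ES_Task 7 = max(EF_Task 3=25, EF_Task 4=19, EF_Task 5=16, EF_Task 6=17) = 25; EF_Task 7 = 25+13 = 38
Expected project duration μ = 38 days. Critical path: Task 2 → Task 3 → Task 7.

Variances on critical path: σ²_Task 2=1.000, σ²_Task 3=5.444, σ²_Task 7=7.111.
Largest is σ²_Task 7 = 7.111.

Task 7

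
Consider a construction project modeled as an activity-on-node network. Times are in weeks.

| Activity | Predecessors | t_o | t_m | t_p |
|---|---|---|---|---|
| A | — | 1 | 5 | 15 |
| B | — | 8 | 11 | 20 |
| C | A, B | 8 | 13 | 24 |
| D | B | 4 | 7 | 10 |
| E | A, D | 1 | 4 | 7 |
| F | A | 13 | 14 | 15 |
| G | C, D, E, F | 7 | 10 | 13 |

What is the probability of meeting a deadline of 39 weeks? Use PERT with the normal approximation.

0.806

te_A = (1 + 4·5 + 15)/6 = 36/6 = 6; σ²_A = ((15−1)/6)² = 5.444
te_B = (8 + 4·11 + 20)/6 = 72/6 = 12; σ²_B = ((20−8)/6)² = 4.000
te_C = (8 + 4·13 + 24)/6 = 84/6 = 14; σ²_C = ((24−8)/6)² = 7.111
te_D = (4 + 4·7 + 10)/6 = 42/6 = 7; σ²_D = ((10−4)/6)² = 1.000
te_E = (1 + 4·4 + 7)/6 = 24/6 = 4; σ²_E = ((7−1)/6)² = 1.000
te_F = (13 + 4·14 + 15)/6 = 84/6 = 14; σ²_F = ((15−13)/6)² = 0.111
te_G = (7 + 4·10 + 13)/6 = 60/6 = 10; σ²_G = ((13−7)/6)² = 1.000

Forward pass:
ES_A = 0; EF_A = 6
ES_B = 0; EF_B = 12
ES_C = max(EF_A=6, EF_B=12) = 12; EF_C = 12+14 = 26
ES_D = 12; EF_D = 12+7 = 19
ES_E = max(EF_A=6, EF_D=19) = 19; EF_E = 19+4 = 23
ES_F = 6; EF_F = 6+14 = 20
ES_G = max(EF_C=26, EF_D=19, EF_E=23, EF_F=20) = 26; EF_G = 26+10 = 36
Expected project duration μ = 36 weeks. Critical path: B → C → G.

Variance along critical path = 4.000 + 7.111 + 1.000 = 12.111; σ = √12.111 = 3.480 weeks.
Z = (39 − 36) / 3.480 = 0.862
P(T ≤ 39) = Φ(0.862) ≈ 0.806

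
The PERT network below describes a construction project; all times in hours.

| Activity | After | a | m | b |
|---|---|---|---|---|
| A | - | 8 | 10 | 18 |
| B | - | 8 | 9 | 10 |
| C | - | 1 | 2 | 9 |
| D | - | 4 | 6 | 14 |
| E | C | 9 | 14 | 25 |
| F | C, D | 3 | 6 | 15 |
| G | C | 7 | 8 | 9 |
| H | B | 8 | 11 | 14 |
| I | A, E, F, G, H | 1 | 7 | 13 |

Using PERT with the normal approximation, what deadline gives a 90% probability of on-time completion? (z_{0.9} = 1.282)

te_A = (8 + 4·10 + 18)/6 = 66/6 = 11; σ²_A = ((18−8)/6)² = 2.778
te_B = (8 + 4·9 + 10)/6 = 54/6 = 9; σ²_B = ((10−8)/6)² = 0.111
te_C = (1 + 4·2 + 9)/6 = 18/6 = 3; σ²_C = ((9−1)/6)² = 1.778
te_D = (4 + 4·6 + 14)/6 = 42/6 = 7; σ²_D = ((14−4)/6)² = 2.778
te_E = (9 + 4·14 + 25)/6 = 90/6 = 15; σ²_E = ((25−9)/6)² = 7.111
te_F = (3 + 4·6 + 15)/6 = 42/6 = 7; σ²_F = ((15−3)/6)² = 4.000
te_G = (7 + 4·8 + 9)/6 = 48/6 = 8; σ²_G = ((9−7)/6)² = 0.111
te_H = (8 + 4·11 + 14)/6 = 66/6 = 11; σ²_H = ((14−8)/6)² = 1.000
te_I = (1 + 4·7 + 13)/6 = 42/6 = 7; σ²_I = ((13−1)/6)² = 4.000

Forward pass:
ES_A = 0; EF_A = 11
ES_B = 0; EF_B = 9
ES_C = 0; EF_C = 3
ES_D = 0; EF_D = 7
ES_E = 3; EF_E = 3+15 = 18
ES_F = max(EF_C=3, EF_D=7) = 7; EF_F = 7+7 = 14
ES_G = 3; EF_G = 3+8 = 11
ES_H = 9; EF_H = 9+11 = 20
ES_I = max(EF_A=11, EF_E=18, EF_F=14, EF_G=11, EF_H=20) = 20; EF_I = 20+7 = 27
Expected project duration μ = 27 hours. Critical path: B → H → I.

Variance along critical path = 0.111 + 1.000 + 4.000 = 5.111; σ = 2.261 hours.
D = μ + z·σ = 27 + 1.282·2.261 = 29.9 hours

29.9 hours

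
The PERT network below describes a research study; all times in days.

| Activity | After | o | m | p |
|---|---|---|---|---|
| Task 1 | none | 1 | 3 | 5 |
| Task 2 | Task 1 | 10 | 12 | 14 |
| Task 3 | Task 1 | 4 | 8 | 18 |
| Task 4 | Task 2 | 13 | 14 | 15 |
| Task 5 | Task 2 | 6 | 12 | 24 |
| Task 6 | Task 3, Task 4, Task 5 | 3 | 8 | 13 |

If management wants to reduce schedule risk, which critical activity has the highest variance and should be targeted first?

te_Task 1 = (1 + 4·3 + 5)/6 = 18/6 = 3; σ²_Task 1 = ((5−1)/6)² = 0.444
te_Task 2 = (10 + 4·12 + 14)/6 = 72/6 = 12; σ²_Task 2 = ((14−10)/6)² = 0.444
te_Task 3 = (4 + 4·8 + 18)/6 = 54/6 = 9; σ²_Task 3 = ((18−4)/6)² = 5.444
te_Task 4 = (13 + 4·14 + 15)/6 = 84/6 = 14; σ²_Task 4 = ((15−13)/6)² = 0.111
te_Task 5 = (6 + 4·12 + 24)/6 = 78/6 = 13; σ²_Task 5 = ((24−6)/6)² = 9.000
te_Task 6 = (3 + 4·8 + 13)/6 = 48/6 = 8; σ²_Task 6 = ((13−3)/6)² = 2.778

Forward pass:
ES_Task 1 = 0; EF_Task 1 = 3
ES_Task 2 = 3; EF_Task 2 = 3+12 = 15
ES_Task 3 = 3; EF_Task 3 = 3+9 = 12
ES_Task 4 = 15; EF_Task 4 = 15+14 = 29
ES_Task 5 = 15; EF_Task 5 = 15+13 = 28
ES_Task 6 = max(EF_Task 3=12, EF_Task 4=29, EF_Task 5=28) = 29; EF_Task 6 = 29+8 = 37
Expected project duration μ = 37 days. Critical path: Task 1 → Task 2 → Task 4 → Task 6.

Variances on critical path: σ²_Task 1=0.444, σ²_Task 2=0.444, σ²_Task 4=0.111, σ²_Task 6=2.778.
Largest is σ²_Task 6 = 2.778.

Task 6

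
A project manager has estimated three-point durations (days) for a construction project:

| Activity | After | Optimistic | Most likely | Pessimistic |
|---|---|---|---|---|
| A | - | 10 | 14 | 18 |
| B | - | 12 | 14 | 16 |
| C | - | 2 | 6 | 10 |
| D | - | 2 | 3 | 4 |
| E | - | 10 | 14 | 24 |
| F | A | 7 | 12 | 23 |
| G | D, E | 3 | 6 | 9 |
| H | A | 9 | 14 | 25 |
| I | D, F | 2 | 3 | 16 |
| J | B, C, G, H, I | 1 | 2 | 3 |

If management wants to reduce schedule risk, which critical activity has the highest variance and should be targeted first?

F

te_A = (10 + 4·14 + 18)/6 = 84/6 = 14; σ²_A = ((18−10)/6)² = 1.778
te_B = (12 + 4·14 + 16)/6 = 84/6 = 14; σ²_B = ((16−12)/6)² = 0.444
te_C = (2 + 4·6 + 10)/6 = 36/6 = 6; σ²_C = ((10−2)/6)² = 1.778
te_D = (2 + 4·3 + 4)/6 = 18/6 = 3; σ²_D = ((4−2)/6)² = 0.111
te_E = (10 + 4·14 + 24)/6 = 90/6 = 15; σ²_E = ((24−10)/6)² = 5.444
te_F = (7 + 4·12 + 23)/6 = 78/6 = 13; σ²_F = ((23−7)/6)² = 7.111
te_G = (3 + 4·6 + 9)/6 = 36/6 = 6; σ²_G = ((9−3)/6)² = 1.000
te_H = (9 + 4·14 + 25)/6 = 90/6 = 15; σ²_H = ((25−9)/6)² = 7.111
te_I = (2 + 4·3 + 16)/6 = 30/6 = 5; σ²_I = ((16−2)/6)² = 5.444
te_J = (1 + 4·2 + 3)/6 = 12/6 = 2; σ²_J = ((3−1)/6)² = 0.111

Forward pass:
ES_A = 0; EF_A = 14
ES_B = 0; EF_B = 14
ES_C = 0; EF_C = 6
ES_D = 0; EF_D = 3
ES_E = 0; EF_E = 15
ES_F = 14; EF_F = 14+13 = 27
ES_G = max(EF_D=3, EF_E=15) = 15; EF_G = 15+6 = 21
ES_H = 14; EF_H = 14+15 = 29
ES_I = max(EF_D=3, EF_F=27) = 27; EF_I = 27+5 = 32
ES_J = max(EF_B=14, EF_C=6, EF_G=21, EF_H=29, EF_I=32) = 32; EF_J = 32+2 = 34
Expected project duration μ = 34 days. Critical path: A → F → I → J.

Variances on critical path: σ²_A=1.778, σ²_F=7.111, σ²_I=5.444, σ²_J=0.111.
Largest is σ²_F = 7.111.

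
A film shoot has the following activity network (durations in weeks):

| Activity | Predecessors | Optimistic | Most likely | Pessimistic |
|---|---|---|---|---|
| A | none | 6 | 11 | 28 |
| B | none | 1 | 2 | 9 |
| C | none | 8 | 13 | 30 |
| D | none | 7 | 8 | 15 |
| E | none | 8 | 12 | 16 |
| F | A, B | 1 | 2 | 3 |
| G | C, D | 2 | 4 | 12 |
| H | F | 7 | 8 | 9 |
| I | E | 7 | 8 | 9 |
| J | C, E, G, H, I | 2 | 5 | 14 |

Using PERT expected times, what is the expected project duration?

te_A = (6 + 4·11 + 28)/6 = 78/6 = 13
te_B = (1 + 4·2 + 9)/6 = 18/6 = 3
te_C = (8 + 4·13 + 30)/6 = 90/6 = 15
te_D = (7 + 4·8 + 15)/6 = 54/6 = 9
te_E = (8 + 4·12 + 16)/6 = 72/6 = 12
te_F = (1 + 4·2 + 3)/6 = 12/6 = 2
te_G = (2 + 4·4 + 12)/6 = 30/6 = 5
te_H = (7 + 4·8 + 9)/6 = 48/6 = 8
te_I = (7 + 4·8 + 9)/6 = 48/6 = 8
te_J = (2 + 4·5 + 14)/6 = 36/6 = 6

Forward pass:
ES_A = 0; EF_A = 13
ES_B = 0; EF_B = 3
ES_C = 0; EF_C = 15
ES_D = 0; EF_D = 9
ES_E = 0; EF_E = 12
ES_F = max(EF_A=13, EF_B=3) = 13; EF_F = 13+2 = 15
ES_G = max(EF_C=15, EF_D=9) = 15; EF_G = 15+5 = 20
ES_H = 15; EF_H = 15+8 = 23
ES_I = 12; EF_I = 12+8 = 20
ES_J = max(EF_C=15, EF_E=12, EF_G=20, EF_H=23, EF_I=20) = 23; EF_J = 23+6 = 29
Expected project duration μ = 29 weeks. Critical path: A → F → H → J.

29 weeks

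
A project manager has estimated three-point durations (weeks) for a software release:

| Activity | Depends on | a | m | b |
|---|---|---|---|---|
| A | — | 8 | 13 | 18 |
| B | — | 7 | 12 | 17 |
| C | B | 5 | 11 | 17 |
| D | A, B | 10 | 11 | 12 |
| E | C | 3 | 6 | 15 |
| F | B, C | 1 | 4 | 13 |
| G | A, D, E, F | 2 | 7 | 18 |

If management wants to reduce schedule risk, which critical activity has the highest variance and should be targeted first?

G

te_A = (8 + 4·13 + 18)/6 = 78/6 = 13; σ²_A = ((18−8)/6)² = 2.778
te_B = (7 + 4·12 + 17)/6 = 72/6 = 12; σ²_B = ((17−7)/6)² = 2.778
te_C = (5 + 4·11 + 17)/6 = 66/6 = 11; σ²_C = ((17−5)/6)² = 4.000
te_D = (10 + 4·11 + 12)/6 = 66/6 = 11; σ²_D = ((12−10)/6)² = 0.111
te_E = (3 + 4·6 + 15)/6 = 42/6 = 7; σ²_E = ((15−3)/6)² = 4.000
te_F = (1 + 4·4 + 13)/6 = 30/6 = 5; σ²_F = ((13−1)/6)² = 4.000
te_G = (2 + 4·7 + 18)/6 = 48/6 = 8; σ²_G = ((18−2)/6)² = 7.111

Forward pass:
ES_A = 0; EF_A = 13
ES_B = 0; EF_B = 12
ES_C = 12; EF_C = 12+11 = 23
ES_D = max(EF_A=13, EF_B=12) = 13; EF_D = 13+11 = 24
ES_E = 23; EF_E = 23+7 = 30
ES_F = max(EF_B=12, EF_C=23) = 23; EF_F = 23+5 = 28
ES_G = max(EF_A=13, EF_D=24, EF_E=30, EF_F=28) = 30; EF_G = 30+8 = 38
Expected project duration μ = 38 weeks. Critical path: B → C → E → G.

Variances on critical path: σ²_B=2.778, σ²_C=4.000, σ²_E=4.000, σ²_G=7.111.
Largest is σ²_G = 7.111.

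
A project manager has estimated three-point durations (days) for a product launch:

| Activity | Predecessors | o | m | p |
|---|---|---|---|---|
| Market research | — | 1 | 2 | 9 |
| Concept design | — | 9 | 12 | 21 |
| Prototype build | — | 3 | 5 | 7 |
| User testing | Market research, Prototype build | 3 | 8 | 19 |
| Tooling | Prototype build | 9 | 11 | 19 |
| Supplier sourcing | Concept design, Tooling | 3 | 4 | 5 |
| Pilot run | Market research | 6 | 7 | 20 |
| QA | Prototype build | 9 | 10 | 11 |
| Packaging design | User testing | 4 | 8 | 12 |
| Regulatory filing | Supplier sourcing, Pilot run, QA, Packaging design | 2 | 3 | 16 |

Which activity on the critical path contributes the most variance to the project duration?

te_Market research = (1 + 4·2 + 9)/6 = 18/6 = 3; σ²_Market research = ((9−1)/6)² = 1.778
te_Concept design = (9 + 4·12 + 21)/6 = 78/6 = 13; σ²_Concept design = ((21−9)/6)² = 4.000
te_Prototype build = (3 + 4·5 + 7)/6 = 30/6 = 5; σ²_Prototype build = ((7−3)/6)² = 0.444
te_User testing = (3 + 4·8 + 19)/6 = 54/6 = 9; σ²_User testing = ((19−3)/6)² = 7.111
te_Tooling = (9 + 4·11 + 19)/6 = 72/6 = 12; σ²_Tooling = ((19−9)/6)² = 2.778
te_Supplier sourcing = (3 + 4·4 + 5)/6 = 24/6 = 4; σ²_Supplier sourcing = ((5−3)/6)² = 0.111
te_Pilot run = (6 + 4·7 + 20)/6 = 54/6 = 9; σ²_Pilot run = ((20−6)/6)² = 5.444
te_QA = (9 + 4·10 + 11)/6 = 60/6 = 10; σ²_QA = ((11−9)/6)² = 0.111
te_Packaging design = (4 + 4·8 + 12)/6 = 48/6 = 8; σ²_Packaging design = ((12−4)/6)² = 1.778
te_Regulatory filing = (2 + 4·3 + 16)/6 = 30/6 = 5; σ²_Regulatory filing = ((16−2)/6)² = 5.444

Forward pass:
ES_Market research = 0; EF_Market research = 3
ES_Concept design = 0; EF_Concept design = 13
ES_Prototype build = 0; EF_Prototype build = 5
ES_User testing = max(EF_Market research=3, EF_Prototype build=5) = 5; EF_User testing = 5+9 = 14
ES_Tooling = 5; EF_Tooling = 5+12 = 17
ES_Supplier sourcing = max(EF_Concept design=13, EF_Tooling=17) = 17; EF_Supplier sourcing = 17+4 = 21
ES_Pilot run = 3; EF_Pilot run = 3+9 = 12
ES_QA = 5; EF_QA = 5+10 = 15
ES_Packaging design = 14; EF_Packaging design = 14+8 = 22
ES_Regulatory filing = max(EF_Supplier sourcing=21, EF_Pilot run=12, EF_QA=15, EF_Packaging design=22) = 22; EF_Regulatory filing = 22+5 = 27
Expected project duration μ = 27 days. Critical path: Prototype build → User testing → Packaging design → Regulatory filing.

Variances on critical path: σ²_Prototype build=0.444, σ²_User testing=7.111, σ²_Packaging design=1.778, σ²_Regulatory filing=5.444.
Largest is σ²_User testing = 7.111.

User testing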